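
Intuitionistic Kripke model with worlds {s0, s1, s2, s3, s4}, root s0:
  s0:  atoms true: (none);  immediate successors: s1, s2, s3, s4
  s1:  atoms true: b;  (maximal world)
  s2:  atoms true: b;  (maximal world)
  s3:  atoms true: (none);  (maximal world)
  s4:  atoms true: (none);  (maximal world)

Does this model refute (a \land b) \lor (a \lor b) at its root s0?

Yes

s0 \nVdash (a \land b) \lor (a \lor b): neither disjunct is forced at s0.
s0 \nVdash a \land b since s0 fails a.
So the root s0 does not force (a \land b) \lor (a \lor b); the model is a countermodel.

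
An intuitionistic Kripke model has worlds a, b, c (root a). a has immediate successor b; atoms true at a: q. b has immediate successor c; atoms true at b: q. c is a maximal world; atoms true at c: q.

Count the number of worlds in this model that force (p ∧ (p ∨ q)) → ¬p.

a: forces it.
b: forces it.
c: forces it.
Worlds forcing the formula: {a, b, c}.

3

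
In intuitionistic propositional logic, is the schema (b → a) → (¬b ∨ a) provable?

This is the material-implication-as-disjunction principle, which is not intuitionistically valid.
A Kripke countermodel: worlds s0, s1; order generated by s0 ≤ s1; atoms true at each world — s0:{}; s1:{a,b}.
s0 ⊮ (b → a) → (¬b ∨ a): already at s0 itself, s0 ⊩ b → a but s0 ⊮ ¬b ∨ a.
s0 ⊮ ¬b ∨ a: neither disjunct is forced at s0.
s0 ⊮ ¬b since s1 is accessible from s0 and s1 ⊩ b.
So the root s0 does not force the formula.

No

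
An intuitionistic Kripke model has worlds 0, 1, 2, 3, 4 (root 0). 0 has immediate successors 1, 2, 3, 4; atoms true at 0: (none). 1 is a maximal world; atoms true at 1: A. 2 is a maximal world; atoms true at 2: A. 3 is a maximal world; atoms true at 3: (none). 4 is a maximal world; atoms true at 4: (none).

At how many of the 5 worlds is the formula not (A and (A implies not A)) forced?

5

0: forces it.
1: forces it.
2: forces it.
3: forces it.
4: forces it.
Worlds forcing the formula: {0, 1, 2, 3, 4}.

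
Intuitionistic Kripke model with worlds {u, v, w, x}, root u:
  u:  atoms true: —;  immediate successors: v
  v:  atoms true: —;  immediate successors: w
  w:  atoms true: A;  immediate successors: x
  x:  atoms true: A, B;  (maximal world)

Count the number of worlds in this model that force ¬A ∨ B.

u: does not force it — u ⊮ ¬A ∨ B: neither disjunct is forced at u.
v: does not force it.
w: does not force it.
x: forces it.
Worlds forcing the formula: {x}.

1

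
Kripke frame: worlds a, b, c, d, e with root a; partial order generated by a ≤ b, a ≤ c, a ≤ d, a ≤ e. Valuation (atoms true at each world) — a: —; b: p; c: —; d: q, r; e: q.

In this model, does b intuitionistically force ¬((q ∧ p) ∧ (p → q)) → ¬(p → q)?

Yes

b ⊩ ¬((q ∧ p) ∧ (p → q)) → ¬(p → q): every world accessible from b that forces ¬((q ∧ p) ∧ (p → q)) (namely b) also forces ¬(p → q).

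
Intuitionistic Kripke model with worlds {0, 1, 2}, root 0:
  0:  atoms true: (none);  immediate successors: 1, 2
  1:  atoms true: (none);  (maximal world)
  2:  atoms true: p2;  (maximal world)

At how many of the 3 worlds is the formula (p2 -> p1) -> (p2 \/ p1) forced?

1

0: does not force it — 0 ||-/- (p2 -> p1) -> (p2 \/ p1): at the accessible world 1, 1 ||- p2 -> p1 but 1 ||-/- p2 \/ p1.
1: does not force it.
2: forces it.
Worlds forcing the formula: {2}.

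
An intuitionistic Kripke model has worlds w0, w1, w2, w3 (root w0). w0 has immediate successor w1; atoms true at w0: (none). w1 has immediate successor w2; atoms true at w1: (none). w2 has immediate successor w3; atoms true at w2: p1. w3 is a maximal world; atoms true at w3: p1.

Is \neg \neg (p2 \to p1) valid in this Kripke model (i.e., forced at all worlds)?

w0 \Vdash \neg \neg (p2 \to p1): no world accessible from w0 forces \neg (p2 \to p1).
Since the root w0 forces \neg \neg (p2 \to p1) and forcing is persistent (monotone upward), every world forces it.

Yes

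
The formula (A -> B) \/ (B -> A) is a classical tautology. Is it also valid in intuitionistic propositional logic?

This is the Gödel–Dummett linearity axiom, which is not intuitionistically valid.
A Kripke countermodel: worlds u, v, w; order generated by u <= v, u <= w; atoms true at each world — u:{}; v:{A}; w:{B}.
u ||-/- (A -> B) \/ (B -> A): neither disjunct is forced at u.
u ||-/- A -> B: at the accessible world v, v ||- A but v ||-/- B.
v lacks atom B, so v ||-/- B.
So the root u does not force the formula.

No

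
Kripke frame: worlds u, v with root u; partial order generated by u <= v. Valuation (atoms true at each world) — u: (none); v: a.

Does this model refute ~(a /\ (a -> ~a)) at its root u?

No

u ||- ~(a /\ (a -> ~a)): no world accessible from u forces a /\ (a -> ~a).
So the root u forces ~(a /\ (a -> ~a)); the model is not a countermodel.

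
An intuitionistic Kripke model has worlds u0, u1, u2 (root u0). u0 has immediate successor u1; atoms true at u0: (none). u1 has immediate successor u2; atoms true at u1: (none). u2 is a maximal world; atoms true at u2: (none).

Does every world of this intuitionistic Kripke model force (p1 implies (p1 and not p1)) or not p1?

Yes

u0 forces (p1 implies (p1 and not p1)) or not p1 via the disjunct p1 implies (p1 and not p1).
Since the root u0 forces (p1 implies (p1 and not p1)) or not p1 and forcing is persistent (monotone upward), every world forces it.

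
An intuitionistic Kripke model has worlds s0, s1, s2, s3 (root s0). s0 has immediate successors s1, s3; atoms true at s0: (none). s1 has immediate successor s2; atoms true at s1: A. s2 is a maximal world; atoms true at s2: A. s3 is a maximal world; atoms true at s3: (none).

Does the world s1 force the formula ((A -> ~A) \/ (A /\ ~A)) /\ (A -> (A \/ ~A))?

s1 ||-/- ((A -> ~A) \/ (A /\ ~A)) /\ (A -> (A \/ ~A)) since s1 fails (A -> ~A) \/ (A /\ ~A).

No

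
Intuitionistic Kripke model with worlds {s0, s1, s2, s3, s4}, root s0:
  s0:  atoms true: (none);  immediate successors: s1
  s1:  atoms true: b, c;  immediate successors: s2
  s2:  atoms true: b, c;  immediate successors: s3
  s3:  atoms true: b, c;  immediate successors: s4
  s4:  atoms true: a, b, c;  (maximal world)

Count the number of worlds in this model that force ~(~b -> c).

0

s0: does not force it — s0 ||-/- ~(~b -> c) since s0 is accessible from s0 and s0 ||- ~b -> c.
s1: does not force it — s1 ||-/- ~(~b -> c) since s1 is accessible from s1 and s1 ||- ~b -> c.
s2: does not force it.
s3: does not force it.
s4: does not force it.
Worlds forcing the formula: { }.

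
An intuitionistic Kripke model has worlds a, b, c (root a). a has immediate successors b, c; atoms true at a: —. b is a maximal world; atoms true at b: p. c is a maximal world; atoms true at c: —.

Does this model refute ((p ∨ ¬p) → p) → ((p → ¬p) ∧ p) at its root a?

a ⊮ ((p ∨ ¬p) → p) → ((p → ¬p) ∧ p): at the accessible world b, b ⊩ (p ∨ ¬p) → p but b ⊮ (p → ¬p) ∧ p.
b ⊮ (p → ¬p) ∧ p since b fails p → ¬p.
So the root a does not force ((p ∨ ¬p) → p) → ((p → ¬p) ∧ p); the model is a countermodel.

Yes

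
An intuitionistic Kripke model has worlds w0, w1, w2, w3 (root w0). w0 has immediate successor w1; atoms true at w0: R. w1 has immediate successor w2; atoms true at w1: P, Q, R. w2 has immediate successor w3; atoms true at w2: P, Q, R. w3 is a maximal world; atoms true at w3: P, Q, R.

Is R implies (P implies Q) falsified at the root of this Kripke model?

w0 forces R implies (P implies Q): every world accessible from w0 that forces R (namely w0, w1, w2, w3) also forces P implies Q.
So the root w0 forces R implies (P implies Q); the model is not a countermodel.

No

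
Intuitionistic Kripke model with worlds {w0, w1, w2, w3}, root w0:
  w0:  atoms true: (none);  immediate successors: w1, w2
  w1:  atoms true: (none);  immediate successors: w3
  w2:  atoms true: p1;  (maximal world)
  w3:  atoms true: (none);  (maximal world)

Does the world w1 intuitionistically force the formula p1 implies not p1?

Yes

w1 forces p1 implies not p1 vacuously: no world accessible from w1 forces the antecedent p1.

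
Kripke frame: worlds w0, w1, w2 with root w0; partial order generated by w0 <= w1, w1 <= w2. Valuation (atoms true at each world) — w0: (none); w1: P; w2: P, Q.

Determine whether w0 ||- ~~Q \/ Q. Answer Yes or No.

Yes

w0 ||- ~~Q \/ Q via the disjunct ~~Q.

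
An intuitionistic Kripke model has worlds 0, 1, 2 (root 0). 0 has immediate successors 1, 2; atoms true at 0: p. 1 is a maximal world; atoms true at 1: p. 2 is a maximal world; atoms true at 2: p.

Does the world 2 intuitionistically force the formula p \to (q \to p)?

2 \Vdash p \to (q \to p): every world accessible from 2 that forces p (namely 2) also forces q \to p.

Yes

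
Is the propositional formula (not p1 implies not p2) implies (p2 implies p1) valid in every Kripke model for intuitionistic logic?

This is the converse of contraposition, which is not intuitionistically valid.
A Kripke countermodel: worlds a, b; order generated by a <= b; atoms true at each world — a:{p2}; b:{p1,p2}.
a does not force (not p1 implies not p2) implies (p2 implies p1): already at a itself, a forces not p1 implies not p2 but a does not force p2 implies p1.
a does not force p2 implies p1: already at a itself, a forces p2 but a does not force p1.
a lacks atom p1, so a does not force p1.
So the root a does not force the formula.

No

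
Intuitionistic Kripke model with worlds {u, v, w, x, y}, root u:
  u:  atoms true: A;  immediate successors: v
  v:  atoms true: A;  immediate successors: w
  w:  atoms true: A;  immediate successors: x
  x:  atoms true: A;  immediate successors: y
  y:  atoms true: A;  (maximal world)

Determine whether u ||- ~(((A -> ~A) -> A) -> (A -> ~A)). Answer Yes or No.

Yes

u ||- ~(((A -> ~A) -> A) -> (A -> ~A)): no world accessible from u forces ((A -> ~A) -> A) -> (A -> ~A).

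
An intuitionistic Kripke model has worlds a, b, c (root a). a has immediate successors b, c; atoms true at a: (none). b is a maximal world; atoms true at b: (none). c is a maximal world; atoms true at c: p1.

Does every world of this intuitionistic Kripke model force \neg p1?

Not every world: a \nVdash \neg p1.
a \nVdash \neg p1 since c is accessible from a and c \Vdash p1.

No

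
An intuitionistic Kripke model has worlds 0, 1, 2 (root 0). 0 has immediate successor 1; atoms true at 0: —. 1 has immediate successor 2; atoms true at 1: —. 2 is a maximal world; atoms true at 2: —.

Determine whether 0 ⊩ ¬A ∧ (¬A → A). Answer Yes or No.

0 ⊮ ¬A ∧ (¬A → A) since 0 fails ¬A → A.

No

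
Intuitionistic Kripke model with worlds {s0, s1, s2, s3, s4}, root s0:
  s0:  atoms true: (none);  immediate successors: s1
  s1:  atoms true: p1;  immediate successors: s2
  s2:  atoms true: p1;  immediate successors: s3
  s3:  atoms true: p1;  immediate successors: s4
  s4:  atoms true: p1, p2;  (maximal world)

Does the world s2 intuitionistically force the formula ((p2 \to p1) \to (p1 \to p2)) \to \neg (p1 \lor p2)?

No

s2 \nVdash ((p2 \to p1) \to (p1 \to p2)) \to \neg (p1 \lor p2): at the accessible world s4, s4 \Vdash (p2 \to p1) \to (p1 \to p2) but s4 \nVdash \neg (p1 \lor p2).
s4 \nVdash \neg (p1 \lor p2) since s4 is accessible from s4 and s4 \Vdash p1 \lor p2.
s4 \Vdash p1 \lor p2 via the disjunct p1.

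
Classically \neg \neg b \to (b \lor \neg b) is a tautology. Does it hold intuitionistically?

This is a variant of double-negation elimination (deriving excluded middle from double negation), which is not intuitionistically valid.
A Kripke countermodel: worlds u0, u1; order generated by u0 \le u1; atoms true at each world — u0:{}; u1:{b}.
u0 \nVdash \neg \neg b \to (b \lor \neg b): already at u0 itself, u0 \Vdash \neg \neg b but u0 \nVdash b \lor \neg b.
u0 \nVdash b \lor \neg b: neither disjunct is forced at u0.
u0 lacks atom b, so u0 \nVdash b.
So the root u0 does not force the formula.

No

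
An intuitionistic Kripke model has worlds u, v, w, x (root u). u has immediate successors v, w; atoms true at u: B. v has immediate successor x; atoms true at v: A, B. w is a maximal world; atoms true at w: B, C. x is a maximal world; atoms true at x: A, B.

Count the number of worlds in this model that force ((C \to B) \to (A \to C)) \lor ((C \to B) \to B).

4

u: forces it.
v: forces it.
w: forces it.
x: forces it.
Worlds forcing the formula: {u, v, w, x}.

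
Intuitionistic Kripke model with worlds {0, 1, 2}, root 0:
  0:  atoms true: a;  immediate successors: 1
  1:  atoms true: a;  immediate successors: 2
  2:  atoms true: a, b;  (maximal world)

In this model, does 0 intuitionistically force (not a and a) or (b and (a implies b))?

No

0 does not force (not a and a) or (b and (a implies b)): neither disjunct is forced at 0.
0 does not force not a and a since 0 fails not a.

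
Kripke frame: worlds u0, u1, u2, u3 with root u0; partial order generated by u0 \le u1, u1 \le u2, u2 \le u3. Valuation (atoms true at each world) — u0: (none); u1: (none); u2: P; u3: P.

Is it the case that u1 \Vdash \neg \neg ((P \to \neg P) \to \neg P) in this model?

Yes

u1 \Vdash \neg \neg ((P \to \neg P) \to \neg P): no world accessible from u1 forces \neg ((P \to \neg P) \to \neg P).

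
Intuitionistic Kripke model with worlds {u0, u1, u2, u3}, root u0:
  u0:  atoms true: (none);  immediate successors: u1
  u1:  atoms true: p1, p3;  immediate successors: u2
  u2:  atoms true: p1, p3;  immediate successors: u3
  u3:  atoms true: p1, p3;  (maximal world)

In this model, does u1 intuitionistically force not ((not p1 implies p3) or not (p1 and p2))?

u1 does not force not ((not p1 implies p3) or not (p1 and p2)) since u1 is accessible from u1 and u1 forces (not p1 implies p3) or not (p1 and p2).
u1 forces (not p1 implies p3) or not (p1 and p2) via the disjunct not p1 implies p3.

No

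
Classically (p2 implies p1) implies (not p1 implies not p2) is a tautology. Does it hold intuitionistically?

Yes

This is the forward direction of contraposition, which is intuitionistically derivable.
Assume p2 implies p1 and not p1. If p2 held then p1 would follow, contradicting not p1; so not p2.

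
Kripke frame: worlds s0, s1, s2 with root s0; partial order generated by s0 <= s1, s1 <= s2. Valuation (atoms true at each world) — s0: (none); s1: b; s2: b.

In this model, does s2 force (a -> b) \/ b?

Yes

s2 ||- (a -> b) \/ b via the disjunct a -> b.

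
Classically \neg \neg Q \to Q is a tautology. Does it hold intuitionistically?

This is double-negation elimination, which is not intuitionistically valid.
A Kripke countermodel: worlds s0, s1; order generated by s0 \le s1; atoms true at each world — s0:{}; s1:{Q}.
s0 \nVdash \neg \neg Q \to Q: already at s0 itself, s0 \Vdash \neg \neg Q but s0 \nVdash Q.
s0 lacks atom Q, so s0 \nVdash Q.
So the root s0 does not force the formula.

No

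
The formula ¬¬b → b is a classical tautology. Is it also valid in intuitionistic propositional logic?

No

This is double-negation elimination, which is not intuitionistically valid.
A Kripke countermodel: worlds 0, 1; order generated by 0 ≤ 1; atoms true at each world — 0:{}; 1:{b}.
0 ⊮ ¬¬b → b: already at 0 itself, 0 ⊩ ¬¬b but 0 ⊮ b.
0 lacks atom b, so 0 ⊮ b.
So the root 0 does not force the formula.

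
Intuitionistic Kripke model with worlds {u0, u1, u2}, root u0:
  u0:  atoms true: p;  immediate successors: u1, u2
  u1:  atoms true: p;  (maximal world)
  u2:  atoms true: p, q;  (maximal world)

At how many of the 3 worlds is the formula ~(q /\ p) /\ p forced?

1

u0: does not force it — u0 ||-/- ~(q /\ p) /\ p since u0 fails ~(q /\ p).
u1: forces it.
u2: does not force it — u2 ||-/- ~(q /\ p) /\ p since u2 fails ~(q /\ p).
Worlds forcing the formula: {u1}.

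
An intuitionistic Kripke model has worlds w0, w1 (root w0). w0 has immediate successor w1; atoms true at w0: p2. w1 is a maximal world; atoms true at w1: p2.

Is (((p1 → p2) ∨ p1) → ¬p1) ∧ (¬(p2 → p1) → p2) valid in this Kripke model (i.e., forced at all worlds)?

w0 ⊩ (((p1 → p2) ∨ p1) → ¬p1) ∧ (¬(p2 → p1) → p2) since w0 forces both conjuncts.
Since the root w0 forces (((p1 → p2) ∨ p1) → ¬p1) ∧ (¬(p2 → p1) → p2) and forcing is persistent (monotone upward), every world forces it.

Yes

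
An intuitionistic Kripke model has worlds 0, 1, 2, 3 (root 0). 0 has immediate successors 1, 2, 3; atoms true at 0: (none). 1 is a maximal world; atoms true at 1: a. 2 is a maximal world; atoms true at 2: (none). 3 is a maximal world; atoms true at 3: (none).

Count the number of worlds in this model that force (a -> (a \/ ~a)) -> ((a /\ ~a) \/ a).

0: does not force it — 0 ||-/- (a -> (a \/ ~a)) -> ((a /\ ~a) \/ a): already at 0 itself, 0 ||- a -> (a \/ ~a) but 0 ||-/- (a /\ ~a) \/ a.
1: forces it.
2: does not force it.
3: does not force it.
Worlds forcing the formula: {1}.

1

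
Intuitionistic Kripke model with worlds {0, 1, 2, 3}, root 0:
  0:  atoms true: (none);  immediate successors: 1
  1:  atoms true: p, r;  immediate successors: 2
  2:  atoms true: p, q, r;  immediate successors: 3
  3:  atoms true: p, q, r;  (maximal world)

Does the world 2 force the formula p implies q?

Yes

2 forces p implies q: every world accessible from 2 that forces p (namely 2, 3) also forces q.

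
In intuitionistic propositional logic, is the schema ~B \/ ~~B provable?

No

This is the weak law of excluded middle, which is not intuitionistically valid.
A Kripke countermodel: worlds w0, w1, w2; order generated by w0 <= w1, w0 <= w2; atoms true at each world — w0:{}; w1:{B}; w2:{}.
w0 ||-/- ~B \/ ~~B: neither disjunct is forced at w0.
w0 ||-/- ~B since w1 is accessible from w0 and w1 ||- B.
So the root w0 does not force the formula.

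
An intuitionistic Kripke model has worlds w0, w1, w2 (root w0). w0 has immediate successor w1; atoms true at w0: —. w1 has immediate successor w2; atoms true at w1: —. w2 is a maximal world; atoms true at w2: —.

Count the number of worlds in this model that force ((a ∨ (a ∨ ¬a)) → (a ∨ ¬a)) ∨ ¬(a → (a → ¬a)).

w0: forces it.
w1: forces it.
w2: forces it.
Worlds forcing the formula: {w0, w1, w2}.

3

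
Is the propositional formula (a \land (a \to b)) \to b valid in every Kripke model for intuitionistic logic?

Yes

This is modus ponens in implicational form, which is intuitionistically derivable.
If a world forces a and a \to b, then applying the implication at that world (which is accessible from itself) gives b.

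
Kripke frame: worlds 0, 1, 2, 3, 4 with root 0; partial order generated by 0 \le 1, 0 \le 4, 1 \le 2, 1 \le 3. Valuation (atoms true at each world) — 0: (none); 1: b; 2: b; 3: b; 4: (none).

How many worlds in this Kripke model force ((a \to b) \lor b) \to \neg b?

1

0: does not force it — 0 \nVdash ((a \to b) \lor b) \to \neg b: already at 0 itself, 0 \Vdash (a \to b) \lor b but 0 \nVdash \neg b.
1: does not force it — 1 \nVdash ((a \to b) \lor b) \to \neg b: already at 1 itself, 1 \Vdash (a \to b) \lor b but 1 \nVdash \neg b.
2: does not force it.
3: does not force it.
4: forces it.
Worlds forcing the formula: {4}.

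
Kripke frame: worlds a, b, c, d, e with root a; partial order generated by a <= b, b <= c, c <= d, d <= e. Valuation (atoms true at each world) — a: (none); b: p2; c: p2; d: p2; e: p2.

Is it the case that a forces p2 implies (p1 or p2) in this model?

a forces p2 implies (p1 or p2): every world accessible from a that forces p2 (namely b, c, d, e) also forces p1 or p2.

Yes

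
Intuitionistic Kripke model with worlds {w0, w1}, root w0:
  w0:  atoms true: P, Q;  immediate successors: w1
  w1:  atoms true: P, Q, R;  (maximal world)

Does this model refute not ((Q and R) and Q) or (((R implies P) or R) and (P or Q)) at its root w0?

w0 forces not ((Q and R) and Q) or (((R implies P) or R) and (P or Q)) via the disjunct ((R implies P) or R) and (P or Q).
So the root w0 forces not ((Q and R) and Q) or (((R implies P) or R) and (P or Q)); the model is not a countermodel.

No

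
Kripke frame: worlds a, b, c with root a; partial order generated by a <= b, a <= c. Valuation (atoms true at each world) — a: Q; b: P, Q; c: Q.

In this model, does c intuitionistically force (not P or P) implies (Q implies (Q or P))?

c forces (not P or P) implies (Q implies (Q or P)): every world accessible from c that forces not P or P (namely c) also forces Q implies (Q or P).

Yes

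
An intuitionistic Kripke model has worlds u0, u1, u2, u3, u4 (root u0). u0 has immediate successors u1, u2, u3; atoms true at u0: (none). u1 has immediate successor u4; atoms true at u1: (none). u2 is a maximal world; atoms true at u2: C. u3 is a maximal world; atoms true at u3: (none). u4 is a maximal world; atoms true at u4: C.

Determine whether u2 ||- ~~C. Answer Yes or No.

Yes

u2 ||- ~~C: no world accessible from u2 forces ~C.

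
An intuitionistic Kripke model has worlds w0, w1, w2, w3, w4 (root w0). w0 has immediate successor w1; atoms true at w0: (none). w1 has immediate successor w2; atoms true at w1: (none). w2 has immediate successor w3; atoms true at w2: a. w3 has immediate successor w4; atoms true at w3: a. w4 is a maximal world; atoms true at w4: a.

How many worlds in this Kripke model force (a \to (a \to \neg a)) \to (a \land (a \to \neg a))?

5

w0: forces it.
w1: forces it.
w2: forces it.
w3: forces it.
w4: forces it.
Worlds forcing the formula: {w0, w1, w2, w3, w4}.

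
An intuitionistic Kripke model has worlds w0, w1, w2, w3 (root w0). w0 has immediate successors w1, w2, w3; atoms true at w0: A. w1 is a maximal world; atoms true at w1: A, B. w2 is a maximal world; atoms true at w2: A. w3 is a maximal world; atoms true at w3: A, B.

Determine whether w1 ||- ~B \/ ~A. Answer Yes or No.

No

w1 ||-/- ~B \/ ~A: neither disjunct is forced at w1.
w1 ||-/- ~B since w1 is accessible from w1 and w1 ||- B.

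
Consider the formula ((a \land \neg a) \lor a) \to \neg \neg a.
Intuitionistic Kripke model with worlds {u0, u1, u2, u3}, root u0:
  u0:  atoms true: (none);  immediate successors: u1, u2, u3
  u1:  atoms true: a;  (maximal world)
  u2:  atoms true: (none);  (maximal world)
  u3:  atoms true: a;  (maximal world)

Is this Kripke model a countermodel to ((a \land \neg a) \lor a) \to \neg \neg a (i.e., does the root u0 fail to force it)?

u0 \Vdash ((a \land \neg a) \lor a) \to \neg \neg a: every world accessible from u0 that forces (a \land \neg a) \lor a (namely u1, u3) also forces \neg \neg a.
So the root u0 forces ((a \land \neg a) \lor a) \to \neg \neg a; the model is not a countermodel.

No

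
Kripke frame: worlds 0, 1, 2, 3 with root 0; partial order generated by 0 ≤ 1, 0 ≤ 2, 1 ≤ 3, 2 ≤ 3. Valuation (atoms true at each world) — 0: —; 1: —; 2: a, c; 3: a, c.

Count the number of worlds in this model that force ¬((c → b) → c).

0: does not force it — 0 ⊮ ¬((c → b) → c) since 0 is accessible from 0 and 0 ⊩ (c → b) → c.
1: does not force it.
2: does not force it.
3: does not force it.
Worlds forcing the formula: { }.

0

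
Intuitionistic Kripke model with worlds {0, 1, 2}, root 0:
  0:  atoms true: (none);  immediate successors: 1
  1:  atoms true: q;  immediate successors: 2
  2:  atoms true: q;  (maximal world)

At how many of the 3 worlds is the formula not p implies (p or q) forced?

2

0: does not force it — 0 does not force not p implies (p or q): already at 0 itself, 0 forces not p but 0 does not force p or q.
1: forces it.
2: forces it.
Worlds forcing the formula: {1, 2}.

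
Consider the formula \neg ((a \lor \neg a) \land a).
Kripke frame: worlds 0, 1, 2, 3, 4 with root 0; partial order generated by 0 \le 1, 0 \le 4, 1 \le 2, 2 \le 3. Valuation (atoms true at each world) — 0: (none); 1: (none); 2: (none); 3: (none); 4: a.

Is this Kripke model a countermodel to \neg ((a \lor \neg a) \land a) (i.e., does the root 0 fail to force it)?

0 \nVdash \neg ((a \lor \neg a) \land a) since 4 is accessible from 0 and 4 \Vdash (a \lor \neg a) \land a.
4 \Vdash (a \lor \neg a) \land a since 4 forces both conjuncts.
So the root 0 does not force \neg ((a \lor \neg a) \land a); the model is a countermodel.

Yes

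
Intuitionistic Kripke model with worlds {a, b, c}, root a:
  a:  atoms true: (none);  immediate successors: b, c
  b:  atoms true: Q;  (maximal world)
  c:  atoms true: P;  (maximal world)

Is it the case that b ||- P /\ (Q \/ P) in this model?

No

b ||-/- P /\ (Q \/ P) since b fails P.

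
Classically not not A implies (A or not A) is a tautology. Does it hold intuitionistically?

No

This is a variant of double-negation elimination (deriving excluded middle from double negation), which is not intuitionistically valid.
A Kripke countermodel: worlds w0, w1; order generated by w0 <= w1; atoms true at each world — w0:{}; w1:{A}.
w0 does not force not not A implies (A or not A): already at w0 itself, w0 forces not not A but w0 does not force A or not A.
w0 does not force A or not A: neither disjunct is forced at w0.
w0 lacks atom A, so w0 does not force A.
So the root w0 does not force the formula.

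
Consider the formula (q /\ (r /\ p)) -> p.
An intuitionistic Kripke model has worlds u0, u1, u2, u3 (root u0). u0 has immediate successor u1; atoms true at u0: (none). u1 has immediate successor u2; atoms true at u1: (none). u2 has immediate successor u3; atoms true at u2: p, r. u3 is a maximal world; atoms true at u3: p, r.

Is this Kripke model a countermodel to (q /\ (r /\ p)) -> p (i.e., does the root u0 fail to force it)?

u0 ||- (q /\ (r /\ p)) -> p vacuously: no world accessible from u0 forces the antecedent q /\ (r /\ p).
So the root u0 forces (q /\ (r /\ p)) -> p; the model is not a countermodel.

No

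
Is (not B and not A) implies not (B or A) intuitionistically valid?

Yes

This is a constructively valid De Morgan direction (conjunction of negations to negated disjunction), which is intuitionistically derivable.
If both not B and not A hold at a world, no accessible world forces B or forces A, so none forces B or A.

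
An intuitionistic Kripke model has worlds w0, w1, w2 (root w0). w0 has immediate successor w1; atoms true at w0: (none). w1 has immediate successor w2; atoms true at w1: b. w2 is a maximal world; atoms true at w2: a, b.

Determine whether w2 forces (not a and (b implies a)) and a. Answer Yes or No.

No

w2 does not force (not a and (b implies a)) and a since w2 fails not a and (b implies a).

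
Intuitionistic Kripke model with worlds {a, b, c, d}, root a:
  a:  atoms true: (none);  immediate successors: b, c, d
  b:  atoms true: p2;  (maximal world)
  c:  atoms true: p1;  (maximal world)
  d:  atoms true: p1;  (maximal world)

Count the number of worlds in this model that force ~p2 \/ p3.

2

a: does not force it — a ||-/- ~p2 \/ p3: neither disjunct is forced at a.
b: does not force it — b ||-/- ~p2 \/ p3: neither disjunct is forced at b.
c: forces it.
d: forces it.
Worlds forcing the formula: {c, d}.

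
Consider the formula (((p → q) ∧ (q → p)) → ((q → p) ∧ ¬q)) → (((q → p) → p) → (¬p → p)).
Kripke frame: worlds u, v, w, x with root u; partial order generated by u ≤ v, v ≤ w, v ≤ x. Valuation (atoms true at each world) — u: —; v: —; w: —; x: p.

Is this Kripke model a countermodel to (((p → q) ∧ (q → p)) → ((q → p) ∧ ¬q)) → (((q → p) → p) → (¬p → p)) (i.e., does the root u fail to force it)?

u ⊩ (((p → q) ∧ (q → p)) → ((q → p) ∧ ¬q)) → (((q → p) → p) → (¬p → p)): every world accessible from u that forces ((p → q) ∧ (q → p)) → ((q → p) ∧ ¬q) (namely u, v, w, x) also forces ((q → p) → p) → (¬p → p).
So the root u forces (((p → q) ∧ (q → p)) → ((q → p) ∧ ¬q)) → (((q → p) → p) → (¬p → p)); the model is not a countermodel.

No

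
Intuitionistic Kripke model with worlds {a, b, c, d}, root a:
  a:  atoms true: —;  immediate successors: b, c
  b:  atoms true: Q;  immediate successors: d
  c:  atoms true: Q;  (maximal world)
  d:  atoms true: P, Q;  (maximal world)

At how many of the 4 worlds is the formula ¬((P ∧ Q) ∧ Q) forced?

a: does not force it — a ⊮ ¬((P ∧ Q) ∧ Q) since d is accessible from a and d ⊩ (P ∧ Q) ∧ Q.
b: does not force it.
c: forces it.
d: does not force it.
Worlds forcing the formula: {c}.

1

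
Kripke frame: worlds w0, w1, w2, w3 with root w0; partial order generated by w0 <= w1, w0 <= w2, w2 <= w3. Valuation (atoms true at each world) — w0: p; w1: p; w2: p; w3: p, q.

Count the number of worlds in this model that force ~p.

0

w0: does not force it — w0 ||-/- ~p since w0 is accessible from w0 and w0 ||- p.
w1: does not force it — w1 ||-/- ~p since w1 is accessible from w1 and w1 ||- p.
w2: does not force it.
w3: does not force it.
Worlds forcing the formula: { }.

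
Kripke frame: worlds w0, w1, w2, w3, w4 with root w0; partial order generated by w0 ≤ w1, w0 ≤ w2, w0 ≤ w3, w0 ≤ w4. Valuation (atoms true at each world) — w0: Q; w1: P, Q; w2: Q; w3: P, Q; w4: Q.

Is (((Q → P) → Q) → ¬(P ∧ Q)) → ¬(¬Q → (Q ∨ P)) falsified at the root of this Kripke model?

w0 ⊮ (((Q → P) → Q) → ¬(P ∧ Q)) → ¬(¬Q → (Q ∨ P)): at the accessible world w2, w2 ⊩ ((Q → P) → Q) → ¬(P ∧ Q) but w2 ⊮ ¬(¬Q → (Q ∨ P)).
w2 ⊮ ¬(¬Q → (Q ∨ P)) since w2 is accessible from w2 and w2 ⊩ ¬Q → (Q ∨ P).
w2 ⊩ ¬Q → (Q ∨ P) vacuously: no world accessible from w2 forces the antecedent ¬Q.
So the root w0 does not force (((Q → P) → Q) → ¬(P ∧ Q)) → ¬(¬Q → (Q ∨ P)); the model is a countermodel.

Yes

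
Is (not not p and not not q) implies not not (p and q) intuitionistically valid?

Yes

This is the distribution of double negation over conjunction, which is intuitionistically derivable.
Assume not not p, not not q, and not (p and q). From p we'd get not q (since p and q is refuted), contradicting not not q; so not p, contradicting not not p.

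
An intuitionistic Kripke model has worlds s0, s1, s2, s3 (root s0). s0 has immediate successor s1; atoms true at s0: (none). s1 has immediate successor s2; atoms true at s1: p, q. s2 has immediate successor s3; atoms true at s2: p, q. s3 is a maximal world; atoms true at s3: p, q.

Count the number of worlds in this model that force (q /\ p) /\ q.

3

s0: does not force it — s0 ||-/- (q /\ p) /\ q since s0 fails q /\ p.
s1: forces it.
s2: forces it.
s3: forces it.
Worlds forcing the formula: {s1, s2, s3}.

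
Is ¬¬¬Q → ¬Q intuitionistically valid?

This is triple-negation reduction, which is intuitionistically derivable.
Assume ¬¬¬Q and suppose Q. Then ¬¬Q (double-negation introduction), contradicting ¬¬¬Q. So ¬Q.

Yes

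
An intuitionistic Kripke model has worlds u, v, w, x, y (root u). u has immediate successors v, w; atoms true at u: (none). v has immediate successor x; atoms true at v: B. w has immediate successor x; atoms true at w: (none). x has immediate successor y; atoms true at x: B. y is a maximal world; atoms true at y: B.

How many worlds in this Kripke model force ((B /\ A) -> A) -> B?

u: does not force it — u ||-/- ((B /\ A) -> A) -> B: already at u itself, u ||- (B /\ A) -> A but u ||-/- B.
v: forces it.
w: does not force it — w ||-/- ((B /\ A) -> A) -> B: already at w itself, w ||- (B /\ A) -> A but w ||-/- B.
x: forces it.
y: forces it.
Worlds forcing the formula: {v, x, y}.

3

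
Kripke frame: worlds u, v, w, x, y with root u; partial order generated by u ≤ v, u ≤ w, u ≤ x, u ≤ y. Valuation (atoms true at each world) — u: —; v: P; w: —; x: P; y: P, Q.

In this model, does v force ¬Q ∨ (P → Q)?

Yes

v ⊩ ¬Q ∨ (P → Q) via the disjunct ¬Q.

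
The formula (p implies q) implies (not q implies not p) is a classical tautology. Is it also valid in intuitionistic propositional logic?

Yes

This is the forward direction of contraposition, which is intuitionistically derivable.
Assume p implies q and not q. If p held then q would follow, contradicting not q; so not p.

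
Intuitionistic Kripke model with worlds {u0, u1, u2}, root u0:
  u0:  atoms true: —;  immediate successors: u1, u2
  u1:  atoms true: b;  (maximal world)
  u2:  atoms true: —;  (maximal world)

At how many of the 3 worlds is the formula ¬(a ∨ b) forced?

1

u0: does not force it — u0 ⊮ ¬(a ∨ b) since u1 is accessible from u0 and u1 ⊩ a ∨ b.
u1: does not force it — u1 ⊮ ¬(a ∨ b) since u1 is accessible from u1 and u1 ⊩ a ∨ b.
u2: forces it.
Worlds forcing the formula: {u2}.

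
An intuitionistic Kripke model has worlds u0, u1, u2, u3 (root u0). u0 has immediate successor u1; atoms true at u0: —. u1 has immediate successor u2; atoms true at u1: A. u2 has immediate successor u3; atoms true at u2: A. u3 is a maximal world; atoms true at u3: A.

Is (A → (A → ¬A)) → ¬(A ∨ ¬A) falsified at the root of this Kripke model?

u0 ⊩ (A → (A → ¬A)) → ¬(A ∨ ¬A) vacuously: no world accessible from u0 forces the antecedent A → (A → ¬A).
So the root u0 forces (A → (A → ¬A)) → ¬(A ∨ ¬A); the model is not a countermodel.

No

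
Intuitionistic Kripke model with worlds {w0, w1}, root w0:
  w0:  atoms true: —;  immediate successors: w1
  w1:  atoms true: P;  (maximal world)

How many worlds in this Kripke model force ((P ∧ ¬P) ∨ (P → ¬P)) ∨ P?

1

w0: does not force it — w0 ⊮ ((P ∧ ¬P) ∨ (P → ¬P)) ∨ P: neither disjunct is forced at w0.
w1: forces it.
Worlds forcing the formula: {w1}.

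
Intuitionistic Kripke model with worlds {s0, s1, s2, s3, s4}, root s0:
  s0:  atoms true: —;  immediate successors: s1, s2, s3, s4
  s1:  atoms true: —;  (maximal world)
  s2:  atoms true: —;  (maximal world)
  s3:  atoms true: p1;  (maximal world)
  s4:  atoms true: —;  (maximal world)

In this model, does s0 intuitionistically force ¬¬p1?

s0 ⊮ ¬¬p1 since s1 is accessible from s0 and s1 ⊩ ¬p1.
s1 ⊩ ¬p1: no world accessible from s1 forces p1.

No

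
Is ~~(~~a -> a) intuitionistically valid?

This is the double negation of double-negation elimination, which is intuitionistically derivable.
By Glivenko's theorem the double negation of any classical propositional tautology is intuitionistically provable; ~~a -> a is classically a tautology.

Yes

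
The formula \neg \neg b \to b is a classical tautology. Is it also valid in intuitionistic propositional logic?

No

This is double-negation elimination, which is not intuitionistically valid.
A Kripke countermodel: worlds u0, u1; order generated by u0 \le u1; atoms true at each world — u0:{}; u1:{b}.
u0 \nVdash \neg \neg b \to b: already at u0 itself, u0 \Vdash \neg \neg b but u0 \nVdash b.
u0 lacks atom b, so u0 \nVdash b.
So the root u0 does not force the formula.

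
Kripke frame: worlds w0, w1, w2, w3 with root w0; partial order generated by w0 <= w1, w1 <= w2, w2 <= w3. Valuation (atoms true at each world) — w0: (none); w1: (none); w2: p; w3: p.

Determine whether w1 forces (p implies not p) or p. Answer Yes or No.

w1 does not force (p implies not p) or p: neither disjunct is forced at w1.
w1 does not force p implies not p: at the accessible world w2, w2 forces p but w2 does not force not p.
w2 does not force not p since w2 is accessible from w2 and w2 forces p.

No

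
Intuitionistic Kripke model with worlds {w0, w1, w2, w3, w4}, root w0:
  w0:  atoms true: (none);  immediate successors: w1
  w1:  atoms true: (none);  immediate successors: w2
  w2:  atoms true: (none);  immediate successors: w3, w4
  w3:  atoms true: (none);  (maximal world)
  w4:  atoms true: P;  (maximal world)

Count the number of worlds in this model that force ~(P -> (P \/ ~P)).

w0: does not force it — w0 ||-/- ~(P -> (P \/ ~P)) since w0 is accessible from w0 and w0 ||- P -> (P \/ ~P).
w1: does not force it — w1 ||-/- ~(P -> (P \/ ~P)) since w1 is accessible from w1 and w1 ||- P -> (P \/ ~P).
w2: does not force it — w2 ||-/- ~(P -> (P \/ ~P)) since w2 is accessible from w2 and w2 ||- P -> (P \/ ~P).
w3: does not force it.
w4: does not force it.
Worlds forcing the formula: { }.

0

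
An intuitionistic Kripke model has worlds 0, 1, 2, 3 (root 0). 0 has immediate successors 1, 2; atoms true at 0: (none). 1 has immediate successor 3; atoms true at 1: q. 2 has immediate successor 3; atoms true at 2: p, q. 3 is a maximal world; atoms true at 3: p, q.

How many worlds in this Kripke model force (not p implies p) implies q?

0: does not force it — 0 does not force (not p implies p) implies q: already at 0 itself, 0 forces not p implies p but 0 does not force q.
1: forces it.
2: forces it.
3: forces it.
Worlds forcing the formula: {1, 2, 3}.

3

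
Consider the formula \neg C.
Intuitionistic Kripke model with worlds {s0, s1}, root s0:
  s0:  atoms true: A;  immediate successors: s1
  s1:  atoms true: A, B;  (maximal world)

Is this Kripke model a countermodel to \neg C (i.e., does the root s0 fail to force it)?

No

s0 \Vdash \neg C: no world accessible from s0 forces C.
So the root s0 forces \neg C; the model is not a countermodel.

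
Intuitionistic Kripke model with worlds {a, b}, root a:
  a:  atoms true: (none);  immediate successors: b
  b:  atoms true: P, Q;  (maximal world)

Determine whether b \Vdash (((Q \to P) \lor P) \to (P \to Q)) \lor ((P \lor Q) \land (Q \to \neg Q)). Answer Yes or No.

b \Vdash (((Q \to P) \lor P) \to (P \to Q)) \lor ((P \lor Q) \land (Q \to \neg Q)) via the disjunct ((Q \to P) \lor P) \to (P \to Q).

Yes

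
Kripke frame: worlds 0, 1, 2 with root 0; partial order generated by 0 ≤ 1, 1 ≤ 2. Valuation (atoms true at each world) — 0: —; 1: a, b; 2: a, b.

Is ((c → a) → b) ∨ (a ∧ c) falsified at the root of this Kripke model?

0 ⊮ ((c → a) → b) ∨ (a ∧ c): neither disjunct is forced at 0.
0 ⊮ (c → a) → b: already at 0 itself, 0 ⊩ c → a but 0 ⊮ b.
0 lacks atom b, so 0 ⊮ b.
So the root 0 does not force ((c → a) → b) ∨ (a ∧ c); the model is a countermodel.

Yes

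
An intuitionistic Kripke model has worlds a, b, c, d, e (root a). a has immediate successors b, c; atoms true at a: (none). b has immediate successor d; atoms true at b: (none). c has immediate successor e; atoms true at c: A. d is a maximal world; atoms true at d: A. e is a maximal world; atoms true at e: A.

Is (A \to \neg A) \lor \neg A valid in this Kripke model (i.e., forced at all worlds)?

Not every world: a \nVdash (A \to \neg A) \lor \neg A.
a \nVdash (A \to \neg A) \lor \neg A: neither disjunct is forced at a.
a \nVdash A \to \neg A: at the accessible world c, c \Vdash A but c \nVdash \neg A.
c \nVdash \neg A since c is accessible from c and c \Vdash A.

No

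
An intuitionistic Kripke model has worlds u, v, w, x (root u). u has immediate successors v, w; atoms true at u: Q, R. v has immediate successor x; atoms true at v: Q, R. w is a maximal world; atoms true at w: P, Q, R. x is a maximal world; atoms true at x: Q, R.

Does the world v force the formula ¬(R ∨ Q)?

v ⊮ ¬(R ∨ Q) since v is accessible from v and v ⊩ R ∨ Q.
v ⊩ R ∨ Q via the disjunct R.

No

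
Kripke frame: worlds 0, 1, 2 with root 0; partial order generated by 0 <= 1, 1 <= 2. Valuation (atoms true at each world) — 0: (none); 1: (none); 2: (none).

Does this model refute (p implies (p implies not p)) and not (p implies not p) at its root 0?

Yes

0 does not force (p implies (p implies not p)) and not (p implies not p) since 0 fails not (p implies not p).
So the root 0 does not force (p implies (p implies not p)) and not (p implies not p); the model is a countermodel.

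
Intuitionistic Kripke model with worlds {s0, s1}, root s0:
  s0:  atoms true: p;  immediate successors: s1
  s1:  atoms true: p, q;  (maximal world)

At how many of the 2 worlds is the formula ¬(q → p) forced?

0

s0: does not force it — s0 ⊮ ¬(q → p) since s0 is accessible from s0 and s0 ⊩ q → p.
s1: does not force it.
Worlds forcing the formula: { }.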